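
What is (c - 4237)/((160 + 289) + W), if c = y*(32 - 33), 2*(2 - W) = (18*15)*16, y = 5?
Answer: 4242/1709 ≈ 2.4822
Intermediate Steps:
W = -2158 (W = 2 - 18*15*16/2 = 2 - 135*16 = 2 - ½*4320 = 2 - 2160 = -2158)
c = -5 (c = 5*(32 - 33) = 5*(-1) = -5)
(c - 4237)/((160 + 289) + W) = (-5 - 4237)/((160 + 289) - 2158) = -4242/(449 - 2158) = -4242/(-1709) = -4242*(-1/1709) = 4242/1709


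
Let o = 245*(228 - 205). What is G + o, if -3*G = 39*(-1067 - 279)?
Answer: 23133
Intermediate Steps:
G = 17498 (G = -13*(-1067 - 279) = -13*(-1346) = -1/3*(-52494) = 17498)
o = 5635 (o = 245*23 = 5635)
G + o = 17498 + 5635 = 23133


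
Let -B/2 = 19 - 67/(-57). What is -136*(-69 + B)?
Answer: 847688/57 ≈ 14872.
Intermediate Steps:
B = -2300/57 (B = -2*(19 - 67/(-57)) = -2*(19 - 67*(-1/57)) = -2*(19 + 67/57) = -2*1150/57 = -2300/57 ≈ -40.351)
-136*(-69 + B) = -136*(-69 - 2300/57) = -136*(-6233/57) = 847688/57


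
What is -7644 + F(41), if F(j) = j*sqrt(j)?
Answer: -7644 + 41*sqrt(41) ≈ -7381.5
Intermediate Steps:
F(j) = j**(3/2)
-7644 + F(41) = -7644 + 41**(3/2) = -7644 + 41*sqrt(41)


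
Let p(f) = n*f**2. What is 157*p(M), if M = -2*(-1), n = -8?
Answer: -5024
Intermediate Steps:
M = 2
p(f) = -8*f**2
157*p(M) = 157*(-8*2**2) = 157*(-8*4) = 157*(-32) = -5024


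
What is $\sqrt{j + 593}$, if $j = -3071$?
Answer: $i \sqrt{2478} \approx 49.78 i$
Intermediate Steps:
$\sqrt{j + 593} = \sqrt{-3071 + 593} = \sqrt{-2478} = i \sqrt{2478}$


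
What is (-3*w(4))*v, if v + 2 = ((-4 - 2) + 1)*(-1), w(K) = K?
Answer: -36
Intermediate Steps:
v = 3 (v = -2 + ((-4 - 2) + 1)*(-1) = -2 + (-6 + 1)*(-1) = -2 - 5*(-1) = -2 + 5 = 3)
(-3*w(4))*v = -3*4*3 = -12*3 = -36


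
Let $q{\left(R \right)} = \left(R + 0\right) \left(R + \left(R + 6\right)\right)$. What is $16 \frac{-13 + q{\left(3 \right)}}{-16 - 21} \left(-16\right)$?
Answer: $\frac{5888}{37} \approx 159.14$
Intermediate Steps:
$q{\left(R \right)} = R \left(6 + 2 R\right)$ ($q{\left(R \right)} = R \left(R + \left(6 + R\right)\right) = R \left(6 + 2 R\right)$)
$16 \frac{-13 + q{\left(3 \right)}}{-16 - 21} \left(-16\right) = 16 \frac{-13 + 2 \cdot 3 \left(3 + 3\right)}{-16 - 21} \left(-16\right) = 16 \frac{-13 + 2 \cdot 3 \cdot 6}{-37} \left(-16\right) = 16 \left(-13 + 36\right) \left(- \frac{1}{37}\right) \left(-16\right) = 16 \cdot 23 \left(- \frac{1}{37}\right) \left(-16\right) = 16 \left(- \frac{23}{37}\right) \left(-16\right) = \left(- \frac{368}{37}\right) \left(-16\right) = \frac{5888}{37}$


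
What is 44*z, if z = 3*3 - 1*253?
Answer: -10736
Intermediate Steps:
z = -244 (z = 9 - 253 = -244)
44*z = 44*(-244) = -10736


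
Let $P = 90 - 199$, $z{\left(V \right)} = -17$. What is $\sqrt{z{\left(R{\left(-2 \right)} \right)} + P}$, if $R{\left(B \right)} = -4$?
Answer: $3 i \sqrt{14} \approx 11.225 i$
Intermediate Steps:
$P = -109$
$\sqrt{z{\left(R{\left(-2 \right)} \right)} + P} = \sqrt{-17 - 109} = \sqrt{-126} = 3 i \sqrt{14}$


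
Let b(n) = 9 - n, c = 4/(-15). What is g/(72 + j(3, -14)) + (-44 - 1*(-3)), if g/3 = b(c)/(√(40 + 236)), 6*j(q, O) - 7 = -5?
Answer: -41 + 139*√69/49910 ≈ -40.977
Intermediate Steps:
j(q, O) = ⅓ (j(q, O) = 7/6 + (⅙)*(-5) = 7/6 - ⅚ = ⅓)
c = -4/15 (c = 4*(-1/15) = -4/15 ≈ -0.26667)
g = 139*√69/690 (g = 3*((9 - 1*(-4/15))/(√(40 + 236))) = 3*((9 + 4/15)/(√276)) = 3*(139/(15*((2*√69)))) = 3*(139*(√69/138)/15) = 3*(139*√69/2070) = 139*√69/690 ≈ 1.6734)
g/(72 + j(3, -14)) + (-44 - 1*(-3)) = (139*√69/690)/(72 + ⅓) + (-44 - 1*(-3)) = (139*√69/690)/(217/3) + (-44 + 3) = 3*(139*√69/690)/217 - 41 = 139*√69/49910 - 41 = -41 + 139*√69/49910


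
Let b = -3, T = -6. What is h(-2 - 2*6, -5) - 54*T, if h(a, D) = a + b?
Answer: 307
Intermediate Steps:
h(a, D) = -3 + a (h(a, D) = a - 3 = -3 + a)
h(-2 - 2*6, -5) - 54*T = (-3 + (-2 - 2*6)) - 54*(-6) = (-3 + (-2 - 12)) + 324 = (-3 - 14) + 324 = -17 + 324 = 307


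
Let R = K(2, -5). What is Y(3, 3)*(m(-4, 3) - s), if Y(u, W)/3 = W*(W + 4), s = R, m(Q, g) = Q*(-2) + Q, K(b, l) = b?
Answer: 126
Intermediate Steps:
m(Q, g) = -Q (m(Q, g) = -2*Q + Q = -Q)
R = 2
s = 2
Y(u, W) = 3*W*(4 + W) (Y(u, W) = 3*(W*(W + 4)) = 3*(W*(4 + W)) = 3*W*(4 + W))
Y(3, 3)*(m(-4, 3) - s) = (3*3*(4 + 3))*(-1*(-4) - 1*2) = (3*3*7)*(4 - 2) = 63*2 = 126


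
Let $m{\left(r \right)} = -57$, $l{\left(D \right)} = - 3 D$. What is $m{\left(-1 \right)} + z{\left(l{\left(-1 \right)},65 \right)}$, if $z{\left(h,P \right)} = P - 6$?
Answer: $2$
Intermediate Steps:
$z{\left(h,P \right)} = -6 + P$ ($z{\left(h,P \right)} = P - 6 = -6 + P$)
$m{\left(-1 \right)} + z{\left(l{\left(-1 \right)},65 \right)} = -57 + \left(-6 + 65\right) = -57 + 59 = 2$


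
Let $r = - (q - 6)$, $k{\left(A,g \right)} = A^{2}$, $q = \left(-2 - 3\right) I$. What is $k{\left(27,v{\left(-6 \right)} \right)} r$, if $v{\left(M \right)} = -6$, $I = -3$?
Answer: $-6561$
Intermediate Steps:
$q = 15$ ($q = \left(-2 - 3\right) \left(-3\right) = \left(-5\right) \left(-3\right) = 15$)
$r = -9$ ($r = - (15 - 6) = \left(-1\right) 9 = -9$)
$k{\left(27,v{\left(-6 \right)} \right)} r = 27^{2} \left(-9\right) = 729 \left(-9\right) = -6561$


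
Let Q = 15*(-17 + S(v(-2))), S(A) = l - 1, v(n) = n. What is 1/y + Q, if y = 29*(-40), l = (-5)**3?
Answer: -2488201/1160 ≈ -2145.0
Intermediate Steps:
l = -125
y = -1160
S(A) = -126 (S(A) = -125 - 1 = -126)
Q = -2145 (Q = 15*(-17 - 126) = 15*(-143) = -2145)
1/y + Q = 1/(-1160) - 2145 = -1/1160 - 2145 = -2488201/1160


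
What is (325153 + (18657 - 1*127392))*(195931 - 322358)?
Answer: -27361078486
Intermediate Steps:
(325153 + (18657 - 1*127392))*(195931 - 322358) = (325153 + (18657 - 127392))*(-126427) = (325153 - 108735)*(-126427) = 216418*(-126427) = -27361078486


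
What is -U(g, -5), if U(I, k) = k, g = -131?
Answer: 5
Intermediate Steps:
-U(g, -5) = -1*(-5) = 5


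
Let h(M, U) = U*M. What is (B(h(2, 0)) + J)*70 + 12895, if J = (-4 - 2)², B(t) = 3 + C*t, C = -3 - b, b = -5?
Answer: 15625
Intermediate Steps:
h(M, U) = M*U
C = 2 (C = -3 - 1*(-5) = -3 + 5 = 2)
B(t) = 3 + 2*t
J = 36 (J = (-6)² = 36)
(B(h(2, 0)) + J)*70 + 12895 = ((3 + 2*(2*0)) + 36)*70 + 12895 = ((3 + 2*0) + 36)*70 + 12895 = ((3 + 0) + 36)*70 + 12895 = (3 + 36)*70 + 12895 = 39*70 + 12895 = 2730 + 12895 = 15625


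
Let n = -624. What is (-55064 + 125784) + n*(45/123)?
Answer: 2890160/41 ≈ 70492.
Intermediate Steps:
(-55064 + 125784) + n*(45/123) = (-55064 + 125784) - 28080/123 = 70720 - 28080/123 = 70720 - 624*15/41 = 70720 - 9360/41 = 2890160/41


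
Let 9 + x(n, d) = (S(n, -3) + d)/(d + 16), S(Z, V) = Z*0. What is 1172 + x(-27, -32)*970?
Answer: -5618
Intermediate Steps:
S(Z, V) = 0
x(n, d) = -9 + d/(16 + d) (x(n, d) = -9 + (0 + d)/(d + 16) = -9 + d/(16 + d))
1172 + x(-27, -32)*970 = 1172 + (8*(-18 - 1*(-32))/(16 - 32))*970 = 1172 + (8*(-18 + 32)/(-16))*970 = 1172 + (8*(-1/16)*14)*970 = 1172 - 7*970 = 1172 - 6790 = -5618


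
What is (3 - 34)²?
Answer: 961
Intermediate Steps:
(3 - 34)² = (-31)² = 961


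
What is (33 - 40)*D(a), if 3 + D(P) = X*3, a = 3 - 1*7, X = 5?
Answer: -84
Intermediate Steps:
a = -4 (a = 3 - 7 = -4)
D(P) = 12 (D(P) = -3 + 5*3 = -3 + 15 = 12)
(33 - 40)*D(a) = (33 - 40)*12 = -7*12 = -84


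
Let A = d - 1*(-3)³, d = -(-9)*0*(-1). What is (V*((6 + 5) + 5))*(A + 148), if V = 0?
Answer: 0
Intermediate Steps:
d = 0 (d = -3*0*(-1) = 0*(-1) = 0)
A = 27 (A = 0 - 1*(-3)³ = 0 - 1*(-27) = 0 + 27 = 27)
(V*((6 + 5) + 5))*(A + 148) = (0*((6 + 5) + 5))*(27 + 148) = (0*(11 + 5))*175 = (0*16)*175 = 0*175 = 0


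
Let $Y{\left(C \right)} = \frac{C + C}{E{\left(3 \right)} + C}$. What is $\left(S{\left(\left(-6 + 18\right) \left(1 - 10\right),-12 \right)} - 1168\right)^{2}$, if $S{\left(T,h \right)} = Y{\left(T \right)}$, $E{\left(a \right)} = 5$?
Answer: $\frac{14421127744}{10609} \approx 1.3593 \cdot 10^{6}$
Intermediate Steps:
$Y{\left(C \right)} = \frac{2 C}{5 + C}$ ($Y{\left(C \right)} = \frac{C + C}{5 + C} = \frac{2 C}{5 + C}$)
$S{\left(T,h \right)} = \frac{2 T}{5 + T}$
$\left(S{\left(\left(-6 + 18\right) \left(1 - 10\right),-12 \right)} - 1168\right)^{2} = \left(\frac{2 \left(-6 + 18\right) \left(1 - 10\right)}{5 + \left(-6 + 18\right) \left(1 - 10\right)} - 1168\right)^{2} = \left(\frac{2 \cdot 12 \left(-9\right)}{5 + 12 \left(-9\right)} - 1168\right)^{2} = \left(2 \left(-108\right) \frac{1}{5 - 108} - 1168\right)^{2} = \left(2 \left(-108\right) \frac{1}{-103} - 1168\right)^{2} = \left(2 \left(-108\right) \left(- \frac{1}{103}\right) - 1168\right)^{2} = \left(\frac{216}{103} - 1168\right)^{2} = \left(- \frac{120088}{103}\right)^{2} = \frac{14421127744}{10609}$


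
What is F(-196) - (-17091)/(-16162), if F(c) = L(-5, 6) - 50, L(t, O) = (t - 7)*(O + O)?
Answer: -3152519/16162 ≈ -195.06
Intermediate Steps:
L(t, O) = 2*O*(-7 + t) (L(t, O) = (-7 + t)*(2*O) = 2*O*(-7 + t))
F(c) = -194 (F(c) = 2*6*(-7 - 5) - 50 = 2*6*(-12) - 50 = -144 - 50 = -194)
F(-196) - (-17091)/(-16162) = -194 - (-17091)/(-16162) = -194 - (-17091)*(-1)/16162 = -194 - 1*17091/16162 = -194 - 17091/16162 = -3152519/16162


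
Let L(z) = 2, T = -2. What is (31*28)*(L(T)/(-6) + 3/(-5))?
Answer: -12152/15 ≈ -810.13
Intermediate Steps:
(31*28)*(L(T)/(-6) + 3/(-5)) = (31*28)*(2/(-6) + 3/(-5)) = 868*(2*(-⅙) + 3*(-⅕)) = 868*(-⅓ - ⅗) = 868*(-14/15) = -12152/15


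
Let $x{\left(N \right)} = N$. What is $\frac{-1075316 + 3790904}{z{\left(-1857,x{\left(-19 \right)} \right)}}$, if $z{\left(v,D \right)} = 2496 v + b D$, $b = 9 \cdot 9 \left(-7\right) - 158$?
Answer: $- \frac{2715588}{4621297} \approx -0.58762$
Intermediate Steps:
$b = -725$ ($b = 81 \left(-7\right) - 158 = -567 - 158 = -725$)
$z{\left(v,D \right)} = - 725 D + 2496 v$ ($z{\left(v,D \right)} = 2496 v - 725 D = - 725 D + 2496 v$)
$\frac{-1075316 + 3790904}{z{\left(-1857,x{\left(-19 \right)} \right)}} = \frac{-1075316 + 3790904}{\left(-725\right) \left(-19\right) + 2496 \left(-1857\right)} = \frac{2715588}{13775 - 4635072} = \frac{2715588}{-4621297} = 2715588 \left(- \frac{1}{4621297}\right) = - \frac{2715588}{4621297}$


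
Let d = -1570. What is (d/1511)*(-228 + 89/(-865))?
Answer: 61955026/261403 ≈ 237.01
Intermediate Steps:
(d/1511)*(-228 + 89/(-865)) = (-1570/1511)*(-228 + 89/(-865)) = (-1570*1/1511)*(-228 + 89*(-1/865)) = -1570*(-228 - 89/865)/1511 = -1570/1511*(-197309/865) = 61955026/261403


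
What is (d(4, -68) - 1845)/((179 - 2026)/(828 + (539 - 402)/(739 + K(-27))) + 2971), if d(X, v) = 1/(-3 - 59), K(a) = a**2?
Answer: -139058389631/223755396930 ≈ -0.62148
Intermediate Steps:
d(X, v) = -1/62 (d(X, v) = 1/(-62) = -1/62)
(d(4, -68) - 1845)/((179 - 2026)/(828 + (539 - 402)/(739 + K(-27))) + 2971) = (-1/62 - 1845)/((179 - 2026)/(828 + (539 - 402)/(739 + (-27)**2)) + 2971) = -114391/(62*(-1847/(828 + 137/(739 + 729)) + 2971)) = -114391/(62*(-1847/(828 + 137/1468) + 2971)) = -114391/(62*(-1847/1215641/1468 + 2971)) = -114391/(62*(-1847*1468/1215641 + 2971)) = -114391/(62*(-2711396/1215641 + 2971)) = -114391/(62*3608958015/1215641) = -114391/62*1215641/3608958015 = -139058389631/223755396930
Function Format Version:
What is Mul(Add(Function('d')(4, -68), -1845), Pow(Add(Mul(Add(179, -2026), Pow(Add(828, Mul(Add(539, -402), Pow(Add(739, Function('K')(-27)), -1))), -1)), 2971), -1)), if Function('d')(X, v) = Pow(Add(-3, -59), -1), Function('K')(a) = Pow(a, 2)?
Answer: Rational(-139058389631, 223755396930) ≈ -0.62148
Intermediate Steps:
Function('d')(X, v) = Rational(-1, 62) (Function('d')(X, v) = Pow(-62, -1) = Rational(-1, 62))
Mul(Add(Function('d')(4, -68), -1845), Pow(Add(Mul(Add(179, -2026), Pow(Add(828, Mul(Add(539, -402), Pow(Add(739, Function('K')(-27)), -1))), -1)), 2971), -1)) = Mul(Add(Rational(-1, 62), -1845), Pow(Add(Mul(Add(179, -2026), Pow(Add(828, Mul(Add(539, -402), Pow(Add(739, Pow(-27, 2)), -1))), -1)), 2971), -1)) = Mul(Rational(-114391, 62), Pow(Add(Mul(-1847, Pow(Add(828, Mul(137, Pow(Add(739, 729), -1))), -1)), 2971), -1)) = Mul(Rational(-114391, 62), Pow(Add(Mul(-1847, Pow(Add(828, Mul(137, Pow(1468, -1))), -1)), 2971), -1)) = Mul(Rational(-114391, 62), Pow(Add(Mul(-1847, Pow(Add(828, Mul(137, Rational(1, 1468))), -1)), 2971), -1)) = Mul(Rational(-114391, 62), Pow(Add(Mul(-1847, Pow(Add(828, Rational(137, 1468)), -1)), 2971), -1)) = Mul(Rational(-114391, 62), Pow(Add(Mul(-1847, Pow(Rational(1215641, 1468), -1)), 2971), -1)) = Mul(Rational(-114391, 62), Pow(Add(Mul(-1847, Rational(1468, 1215641)), 2971), -1)) = Mul(Rational(-114391, 62), Pow(Add(Rational(-2711396, 1215641), 2971), -1)) = Mul(Rational(-114391, 62), Pow(Rational(3608958015, 1215641), -1)) = Mul(Rational(-114391, 62), Rational(1215641, 3608958015)) = Rational(-139058389631, 223755396930)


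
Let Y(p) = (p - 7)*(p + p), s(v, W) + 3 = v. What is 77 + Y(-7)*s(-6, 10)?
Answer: -1687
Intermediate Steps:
s(v, W) = -3 + v
Y(p) = 2*p*(-7 + p) (Y(p) = (-7 + p)*(2*p) = 2*p*(-7 + p))
77 + Y(-7)*s(-6, 10) = 77 + (2*(-7)*(-7 - 7))*(-3 - 6) = 77 + (2*(-7)*(-14))*(-9) = 77 + 196*(-9) = 77 - 1764 = -1687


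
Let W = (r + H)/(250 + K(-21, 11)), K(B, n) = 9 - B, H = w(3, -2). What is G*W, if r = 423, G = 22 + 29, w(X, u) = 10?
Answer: 22083/280 ≈ 78.868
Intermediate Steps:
H = 10
G = 51
W = 433/280 (W = (423 + 10)/(250 + (9 - 1*(-21))) = 433/(250 + (9 + 21)) = 433/(250 + 30) = 433/280 ≈ 1.5464)
G*W = 51*(433/280) = 22083/280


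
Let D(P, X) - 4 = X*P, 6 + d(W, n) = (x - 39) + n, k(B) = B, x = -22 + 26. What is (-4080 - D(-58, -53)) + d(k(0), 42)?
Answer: -7157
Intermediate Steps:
x = 4
d(W, n) = -41 + n (d(W, n) = -6 + ((4 - 39) + n) = -6 + (-35 + n) = -41 + n)
D(P, X) = 4 + P*X (D(P, X) = 4 + X*P = 4 + P*X)
(-4080 - D(-58, -53)) + d(k(0), 42) = (-4080 - (4 - 58*(-53))) + (-41 + 42) = (-4080 - (4 + 3074)) + 1 = (-4080 - 1*3078) + 1 = (-4080 - 3078) + 1 = -7158 + 1 = -7157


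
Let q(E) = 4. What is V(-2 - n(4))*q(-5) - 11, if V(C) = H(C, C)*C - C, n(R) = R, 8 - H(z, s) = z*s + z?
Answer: 541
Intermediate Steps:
H(z, s) = 8 - z - s*z (H(z, s) = 8 - (z*s + z) = 8 - (s*z + z) = 8 - (z + s*z) = 8 + (-z - s*z) = 8 - z - s*z)
V(C) = -C + C*(8 - C - C²) (V(C) = (8 - C - C*C)*C - C = (8 - C - C²)*C - C = C*(8 - C - C²) - C = -C + C*(8 - C - C²))
V(-2 - n(4))*q(-5) - 11 = ((-2 - 1*4)*(7 - (-2 - 1*4) - (-2 - 1*4)²))*4 - 11 = ((-2 - 4)*(7 - (-2 - 4) - (-2 - 4)²))*4 - 11 = -6*(7 - 1*(-6) - 1*(-6)²)*4 - 11 = -6*(7 + 6 - 1*36)*4 - 11 = -6*(7 + 6 - 36)*4 - 11 = -6*(-23)*4 - 11 = 138*4 - 11 = 552 - 11 = 541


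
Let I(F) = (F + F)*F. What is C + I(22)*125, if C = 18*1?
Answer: 121018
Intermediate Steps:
I(F) = 2*F**2 (I(F) = (2*F)*F = 2*F**2)
C = 18
C + I(22)*125 = 18 + (2*22**2)*125 = 18 + (2*484)*125 = 18 + 968*125 = 18 + 121000 = 121018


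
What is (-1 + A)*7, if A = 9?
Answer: 56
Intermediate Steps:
(-1 + A)*7 = (-1 + 9)*7 = 8*7 = 56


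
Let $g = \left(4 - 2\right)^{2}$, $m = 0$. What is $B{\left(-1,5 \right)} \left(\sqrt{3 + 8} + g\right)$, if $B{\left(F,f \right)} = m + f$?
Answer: $20 + 5 \sqrt{11} \approx 36.583$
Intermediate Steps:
$B{\left(F,f \right)} = f$ ($B{\left(F,f \right)} = 0 + f = f$)
$g = 4$ ($g = 2^{2} = 4$)
$B{\left(-1,5 \right)} \left(\sqrt{3 + 8} + g\right) = 5 \left(\sqrt{3 + 8} + 4\right) = 5 \left(\sqrt{11} + 4\right) = 5 \left(4 + \sqrt{11}\right) = 20 + 5 \sqrt{11}$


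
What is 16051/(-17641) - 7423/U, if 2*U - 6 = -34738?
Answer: -147792523/306353606 ≈ -0.48242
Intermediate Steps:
U = -17366 (U = 3 + (½)*(-34738) = 3 - 17369 = -17366)
16051/(-17641) - 7423/U = 16051/(-17641) - 7423/(-17366) = 16051*(-1/17641) - 7423*(-1/17366) = -16051/17641 + 7423/17366 = -147792523/306353606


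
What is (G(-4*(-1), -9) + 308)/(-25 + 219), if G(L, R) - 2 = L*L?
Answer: 163/97 ≈ 1.6804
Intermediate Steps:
G(L, R) = 2 + L**2 (G(L, R) = 2 + L*L = 2 + L**2)
(G(-4*(-1), -9) + 308)/(-25 + 219) = ((2 + (-4*(-1))**2) + 308)/(-25 + 219) = ((2 + 4**2) + 308)/194 = ((2 + 16) + 308)/194 = (18 + 308)/194 = (1/194)*326 = 163/97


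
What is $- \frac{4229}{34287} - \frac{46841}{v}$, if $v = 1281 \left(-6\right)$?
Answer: $\frac{524511091}{87843294} \approx 5.971$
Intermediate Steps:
$v = -7686$
$- \frac{4229}{34287} - \frac{46841}{v} = - \frac{4229}{34287} - \frac{46841}{-7686} = \left(-4229\right) \frac{1}{34287} - - \frac{46841}{7686} = - \frac{4229}{34287} + \frac{46841}{7686} = \frac{524511091}{87843294}$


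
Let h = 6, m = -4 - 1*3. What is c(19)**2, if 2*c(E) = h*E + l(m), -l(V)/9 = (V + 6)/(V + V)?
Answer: 2518569/784 ≈ 3212.5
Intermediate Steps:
m = -7 (m = -4 - 3 = -7)
l(V) = -9*(6 + V)/(2*V) (l(V) = -9*(V + 6)/(V + V) = -9*(6 + V)/(2*V))
c(E) = -9/28 + 3*E (c(E) = (6*E + (-9/2 - 27/(-7)))/2 = (6*E + (-9/2 - 27*(-1/7)))/2 = (6*E + (-9/2 + 27/7))/2 = (6*E - 9/14)/2 = (-9/14 + 6*E)/2 = -9/28 + 3*E)
c(19)**2 = (-9/28 + 3*19)**2 = (-9/28 + 57)**2 = (1587/28)**2 = 2518569/784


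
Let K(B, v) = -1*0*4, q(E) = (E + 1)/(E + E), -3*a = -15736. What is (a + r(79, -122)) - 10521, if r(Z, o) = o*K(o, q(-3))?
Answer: -15827/3 ≈ -5275.7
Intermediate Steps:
a = 15736/3 (a = -⅓*(-15736) = 15736/3 ≈ 5245.3)
q(E) = (1 + E)/(2*E) (q(E) = (1 + E)/((2*E)) = (1 + E)*(1/(2*E)) = (1 + E)/(2*E))
K(B, v) = 0 (K(B, v) = 0*4 = 0)
r(Z, o) = 0 (r(Z, o) = o*0 = 0)
(a + r(79, -122)) - 10521 = (15736/3 + 0) - 10521 = 15736/3 - 10521 = -15827/3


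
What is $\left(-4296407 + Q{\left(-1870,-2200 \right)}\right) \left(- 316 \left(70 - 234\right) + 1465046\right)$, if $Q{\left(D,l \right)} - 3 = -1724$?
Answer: $-6519701419360$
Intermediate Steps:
$Q{\left(D,l \right)} = -1721$ ($Q{\left(D,l \right)} = 3 - 1724 = -1721$)
$\left(-4296407 + Q{\left(-1870,-2200 \right)}\right) \left(- 316 \left(70 - 234\right) + 1465046\right) = \left(-4296407 - 1721\right) \left(- 316 \left(70 - 234\right) + 1465046\right) = - 4298128 \left(\left(-316\right) \left(-164\right) + 1465046\right) = - 4298128 \left(51824 + 1465046\right) = \left(-4298128\right) 1516870 = -6519701419360$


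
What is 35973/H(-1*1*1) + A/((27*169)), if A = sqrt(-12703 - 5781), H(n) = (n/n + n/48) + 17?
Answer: 1726704/863 + 2*I*sqrt(4621)/4563 ≈ 2000.8 + 0.029795*I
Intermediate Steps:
H(n) = 18 + n/48 (H(n) = (1 + n*(1/48)) + 17 = (1 + n/48) + 17 = 18 + n/48)
A = 2*I*sqrt(4621) (A = sqrt(-18484) = 2*I*sqrt(4621) ≈ 135.96*I)
35973/H(-1*1*1) + A/((27*169)) = 35973/(18 + (-1*1*1)/48) + (2*I*sqrt(4621))/((27*169)) = 35973/(18 + (-1*1)/48) + (2*I*sqrt(4621))/4563 = 35973/(18 + (1/48)*(-1)) + (2*I*sqrt(4621))*(1/4563) = 35973/(18 - 1/48) + 2*I*sqrt(4621)/4563 = 35973/(863/48) + 2*I*sqrt(4621)/4563 = 35973*(48/863) + 2*I*sqrt(4621)/4563 = 1726704/863 + 2*I*sqrt(4621)/4563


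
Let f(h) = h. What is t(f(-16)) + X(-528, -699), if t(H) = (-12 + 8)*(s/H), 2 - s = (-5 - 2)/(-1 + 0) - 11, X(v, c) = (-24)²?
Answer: 1155/2 ≈ 577.50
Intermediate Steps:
X(v, c) = 576
s = 6 (s = 2 - ((-5 - 2)/(-1 + 0) - 11) = 2 - (-7/(-1) - 11) = 2 - (-7*(-1) - 11) = 2 - (7 - 11) = 2 - 1*(-4) = 2 + 4 = 6)
t(H) = -24/H (t(H) = (-12 + 8)*(6/H) = -24/H)
t(f(-16)) + X(-528, -699) = -24/(-16) + 576 = -24*(-1/16) + 576 = 3/2 + 576 = 1155/2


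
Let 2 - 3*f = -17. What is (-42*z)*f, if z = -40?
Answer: 10640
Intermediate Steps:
f = 19/3 (f = ⅔ - ⅓*(-17) = ⅔ + 17/3 = 19/3 ≈ 6.3333)
(-42*z)*f = -42*(-40)*(19/3) = 1680*(19/3) = 10640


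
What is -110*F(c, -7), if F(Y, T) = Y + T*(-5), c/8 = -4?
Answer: -330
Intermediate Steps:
c = -32 (c = 8*(-4) = -32)
F(Y, T) = Y - 5*T
-110*F(c, -7) = -110*(-32 - 5*(-7)) = -110*(-32 + 35) = -110*3 = -330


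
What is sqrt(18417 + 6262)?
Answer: sqrt(24679) ≈ 157.10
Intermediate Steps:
sqrt(18417 + 6262) = sqrt(24679)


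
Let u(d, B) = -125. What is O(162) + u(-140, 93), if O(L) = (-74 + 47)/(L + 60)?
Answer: -9259/74 ≈ -125.12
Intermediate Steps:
O(L) = -27/(60 + L)
O(162) + u(-140, 93) = -27/(60 + 162) - 125 = -27/222 - 125 = -27*1/222 - 125 = -9/74 - 125 = -9259/74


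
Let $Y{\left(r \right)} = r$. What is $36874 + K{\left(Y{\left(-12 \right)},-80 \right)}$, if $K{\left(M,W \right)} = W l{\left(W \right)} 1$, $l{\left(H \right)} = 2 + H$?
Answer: $43114$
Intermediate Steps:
$K{\left(M,W \right)} = W \left(2 + W\right)$ ($K{\left(M,W \right)} = W \left(2 + W\right) 1 = W \left(2 + W\right)$)
$36874 + K{\left(Y{\left(-12 \right)},-80 \right)} = 36874 - 80 \left(2 - 80\right) = 36874 - -6240 = 36874 + 6240 = 43114$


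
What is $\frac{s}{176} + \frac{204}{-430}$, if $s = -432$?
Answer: $- \frac{6927}{2365} \approx -2.929$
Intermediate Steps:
$\frac{s}{176} + \frac{204}{-430} = - \frac{432}{176} + \frac{204}{-430} = \left(-432\right) \frac{1}{176} + 204 \left(- \frac{1}{430}\right) = - \frac{27}{11} - \frac{102}{215} = - \frac{6927}{2365}$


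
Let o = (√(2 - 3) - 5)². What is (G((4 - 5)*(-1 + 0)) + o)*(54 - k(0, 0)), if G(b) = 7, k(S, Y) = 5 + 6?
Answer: 1333 - 430*I ≈ 1333.0 - 430.0*I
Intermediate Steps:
k(S, Y) = 11
o = (-5 + I)² (o = (√(-1) - 5)² = (I - 5)² = (-5 + I)² ≈ 24.0 - 10.0*I)
(G((4 - 5)*(-1 + 0)) + o)*(54 - k(0, 0)) = (7 + (5 - I)²)*(54 - 1*11) = (7 + (5 - I)²)*(54 - 11) = (7 + (5 - I)²)*43 = 301 + 43*(5 - I)²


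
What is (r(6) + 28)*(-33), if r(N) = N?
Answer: -1122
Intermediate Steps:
(r(6) + 28)*(-33) = (6 + 28)*(-33) = 34*(-33) = -1122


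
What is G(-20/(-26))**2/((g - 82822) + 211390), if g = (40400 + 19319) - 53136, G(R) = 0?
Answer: 0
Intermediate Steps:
g = 6583 (g = 59719 - 53136 = 6583)
G(-20/(-26))**2/((g - 82822) + 211390) = 0**2/((6583 - 82822) + 211390) = 0/(-76239 + 211390) = 0/135151 = 0*(1/135151) = 0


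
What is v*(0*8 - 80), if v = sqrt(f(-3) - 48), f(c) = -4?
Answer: -160*I*sqrt(13) ≈ -576.89*I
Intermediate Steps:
v = 2*I*sqrt(13) (v = sqrt(-4 - 48) = sqrt(-52) = 2*I*sqrt(13) ≈ 7.2111*I)
v*(0*8 - 80) = (2*I*sqrt(13))*(0*8 - 80) = (2*I*sqrt(13))*(0 - 80) = (2*I*sqrt(13))*(-80) = -160*I*sqrt(13)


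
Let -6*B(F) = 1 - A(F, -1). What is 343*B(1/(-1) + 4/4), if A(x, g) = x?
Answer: -343/6 ≈ -57.167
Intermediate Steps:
B(F) = -1/6 + F/6 (B(F) = -(1 - F)/6 = -1/6 + F/6)
343*B(1/(-1) + 4/4) = 343*(-1/6 + (1/(-1) + 4/4)/6) = 343*(-1/6 + (1*(-1) + 4*(1/4))/6) = 343*(-1/6 + (-1 + 1)/6) = 343*(-1/6 + (1/6)*0) = 343*(-1/6 + 0) = 343*(-1/6) = -343/6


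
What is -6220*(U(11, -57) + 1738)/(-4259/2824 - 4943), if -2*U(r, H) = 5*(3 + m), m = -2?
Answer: 30484543440/13963291 ≈ 2183.2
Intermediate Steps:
U(r, H) = -5/2 (U(r, H) = -5*(3 - 2)/2 = -5/2)
-6220*(U(11, -57) + 1738)/(-4259/2824 - 4943) = -6220*(-5/2 + 1738)/(-4259/2824 - 4943) = -6220*3471/(2*(-4259*1/2824 - 4943)) = -6220*3471/(2*(-4259/2824 - 4943)) = -6220/((-13963291/2824*2/3471)) = -6220/(-13963291/4901052) = -6220*(-4901052/13963291) = 30484543440/13963291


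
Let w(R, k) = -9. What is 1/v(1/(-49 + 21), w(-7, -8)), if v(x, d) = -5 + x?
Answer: -28/141 ≈ -0.19858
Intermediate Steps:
1/v(1/(-49 + 21), w(-7, -8)) = 1/(-5 + 1/(-49 + 21)) = 1/(-5 + 1/(-28)) = 1/(-5 - 1/28) = 1/(-141/28) = -28/141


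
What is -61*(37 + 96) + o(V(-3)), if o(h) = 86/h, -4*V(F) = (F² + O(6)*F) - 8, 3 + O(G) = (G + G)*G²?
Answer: -5216487/643 ≈ -8112.7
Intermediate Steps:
O(G) = -3 + 2*G³ (O(G) = -3 + (G + G)*G² = -3 + (2*G)*G² = -3 + 2*G³)
V(F) = 2 - 429*F/4 - F²/4 (V(F) = -((F² + (-3 + 2*6³)*F) - 8)/4 = -((F² + (-3 + 2*216)*F) - 8)/4 = -((F² + (-3 + 432)*F) - 8)/4 = -((F² + 429*F) - 8)/4 = -(-8 + F² + 429*F)/4 = 2 - 429*F/4 - F²/4)
-61*(37 + 96) + o(V(-3)) = -61*(37 + 96) + 86/(2 - 429/4*(-3) - ¼*(-3)²) = -61*133 + 86/(2 + 1287/4 - ¼*9) = -8113 + 86/(2 + 1287/4 - 9/4) = -8113 + 86/(643/2) = -8113 + 86*(2/643) = -8113 + 172/643 = -5216487/643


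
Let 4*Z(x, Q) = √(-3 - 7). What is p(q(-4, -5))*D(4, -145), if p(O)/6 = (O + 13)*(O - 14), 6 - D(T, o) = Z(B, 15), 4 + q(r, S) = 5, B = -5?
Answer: -6552 + 273*I*√10 ≈ -6552.0 + 863.3*I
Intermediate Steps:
q(r, S) = 1 (q(r, S) = -4 + 5 = 1)
Z(x, Q) = I*√10/4 (Z(x, Q) = √(-3 - 7)/4 = √(-10)/4 = (I*√10)/4 = I*√10/4)
D(T, o) = 6 - I*√10/4
p(O) = 6*(-14 + O)*(13 + O) (p(O) = 6*((O + 13)*(O - 14)) = 6*((13 + O)*(-14 + O)) = 6*((-14 + O)*(13 + O)) = 6*(-14 + O)*(13 + O))
p(q(-4, -5))*D(4, -145) = (-1092 - 6*1 + 6*1²)*(6 - I*√10/4) = (-1092 - 6 + 6*1)*(6 - I*√10/4) = (-1092 - 6 + 6)*(6 - I*√10/4) = -1092*(6 - I*√10/4) = -6552 + 273*I*√10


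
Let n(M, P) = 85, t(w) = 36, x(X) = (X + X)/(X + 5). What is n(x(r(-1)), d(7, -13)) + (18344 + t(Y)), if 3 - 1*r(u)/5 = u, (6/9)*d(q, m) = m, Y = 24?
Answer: 18465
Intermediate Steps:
d(q, m) = 3*m/2
r(u) = 15 - 5*u
x(X) = 2*X/(5 + X) (x(X) = (2*X)/(5 + X) = 2*X/(5 + X))
n(x(r(-1)), d(7, -13)) + (18344 + t(Y)) = 85 + (18344 + 36) = 85 + 18380 = 18465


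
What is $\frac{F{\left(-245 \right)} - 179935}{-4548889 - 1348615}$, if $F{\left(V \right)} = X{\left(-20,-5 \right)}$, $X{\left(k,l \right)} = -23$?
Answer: $\frac{89979}{2948752} \approx 0.030514$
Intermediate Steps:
$F{\left(V \right)} = -23$
$\frac{F{\left(-245 \right)} - 179935}{-4548889 - 1348615} = \frac{-23 - 179935}{-4548889 - 1348615} = - \frac{179958}{-5897504} = \left(-179958\right) \left(- \frac{1}{5897504}\right) = \frac{89979}{2948752}$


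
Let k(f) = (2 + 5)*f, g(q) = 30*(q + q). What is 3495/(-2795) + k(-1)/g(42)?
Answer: -252199/201240 ≈ -1.2532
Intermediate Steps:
g(q) = 60*q (g(q) = 30*(2*q) = 60*q)
k(f) = 7*f
3495/(-2795) + k(-1)/g(42) = 3495/(-2795) + (7*(-1))/((60*42)) = 3495*(-1/2795) - 7/2520 = -699/559 - 7*1/2520 = -699/559 - 1/360 = -252199/201240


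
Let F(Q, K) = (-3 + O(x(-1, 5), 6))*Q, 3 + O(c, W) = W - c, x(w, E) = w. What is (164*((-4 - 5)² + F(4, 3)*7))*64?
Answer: 1144064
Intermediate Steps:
O(c, W) = -3 + W - c (O(c, W) = -3 + (W - c) = -3 + W - c)
F(Q, K) = Q (F(Q, K) = (-3 + (-3 + 6 - 1*(-1)))*Q = (-3 + (-3 + 6 + 1))*Q = (-3 + 4)*Q = 1*Q = Q)
(164*((-4 - 5)² + F(4, 3)*7))*64 = (164*((-4 - 5)² + 4*7))*64 = (164*((-9)² + 28))*64 = (164*(81 + 28))*64 = (164*109)*64 = 17876*64 = 1144064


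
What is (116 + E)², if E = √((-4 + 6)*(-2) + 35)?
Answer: (116 + √31)² ≈ 14779.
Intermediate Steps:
E = √31 (E = √(2*(-2) + 35) = √(-4 + 35) = √31 ≈ 5.5678)
(116 + E)² = (116 + √31)²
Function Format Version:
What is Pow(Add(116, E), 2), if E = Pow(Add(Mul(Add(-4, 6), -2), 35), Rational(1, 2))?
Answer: Pow(Add(116, Pow(31, Rational(1, 2))), 2) ≈ 14779.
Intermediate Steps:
E = Pow(31, Rational(1, 2)) (E = Pow(Add(Mul(2, -2), 35), Rational(1, 2)) = Pow(Add(-4, 35), Rational(1, 2)) = Pow(31, Rational(1, 2)) ≈ 5.5678)
Pow(Add(116, E), 2) = Pow(Add(116, Pow(31, Rational(1, 2))), 2)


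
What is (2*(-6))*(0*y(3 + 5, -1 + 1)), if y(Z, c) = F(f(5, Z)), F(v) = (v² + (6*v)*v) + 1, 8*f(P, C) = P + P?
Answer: 0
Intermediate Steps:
f(P, C) = P/4 (f(P, C) = (P + P)/8 = (2*P)/8 = P/4)
F(v) = 1 + 7*v² (F(v) = (v² + 6*v²) + 1 = 7*v² + 1 = 1 + 7*v²)
y(Z, c) = 191/16 (y(Z, c) = 1 + 7*((¼)*5)² = 1 + 7*(5/4)² = 1 + 7*(25/16) = 1 + 175/16 = 191/16)
(2*(-6))*(0*y(3 + 5, -1 + 1)) = (2*(-6))*(0*(191/16)) = -12*0 = 0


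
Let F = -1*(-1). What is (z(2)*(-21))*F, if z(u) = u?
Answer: -42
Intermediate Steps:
F = 1
(z(2)*(-21))*F = (2*(-21))*1 = -42*1 = -42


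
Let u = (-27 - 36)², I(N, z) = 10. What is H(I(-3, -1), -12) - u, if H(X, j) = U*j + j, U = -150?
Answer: -2181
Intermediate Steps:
u = 3969 (u = (-63)² = 3969)
H(X, j) = -149*j (H(X, j) = -150*j + j = -149*j)
H(I(-3, -1), -12) - u = -149*(-12) - 1*3969 = 1788 - 3969 = -2181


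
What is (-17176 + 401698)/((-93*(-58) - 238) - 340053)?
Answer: -384522/334897 ≈ -1.1482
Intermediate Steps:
(-17176 + 401698)/((-93*(-58) - 238) - 340053) = 384522/((5394 - 238) - 340053) = 384522/(5156 - 340053) = 384522/(-334897) = 384522*(-1/334897) = -384522/334897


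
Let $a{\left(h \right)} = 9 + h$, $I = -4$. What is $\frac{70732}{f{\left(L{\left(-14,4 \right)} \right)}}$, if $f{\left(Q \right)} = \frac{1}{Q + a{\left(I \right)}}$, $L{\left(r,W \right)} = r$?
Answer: $-636588$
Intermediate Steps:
$f{\left(Q \right)} = \frac{1}{5 + Q}$ ($f{\left(Q \right)} = \frac{1}{Q + \left(9 - 4\right)} = \frac{1}{Q + 5} = \frac{1}{5 + Q}$)
$\frac{70732}{f{\left(L{\left(-14,4 \right)} \right)}} = \frac{70732}{\frac{1}{5 - 14}} = \frac{70732}{\frac{1}{-9}} = \frac{70732}{- \frac{1}{9}} = 70732 \left(-9\right) = -636588$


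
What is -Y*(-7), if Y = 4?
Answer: 28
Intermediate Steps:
-Y*(-7) = -4*(-7) = -(-28) = -1*(-28) = 28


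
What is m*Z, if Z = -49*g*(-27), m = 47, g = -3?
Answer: -186543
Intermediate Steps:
Z = -3969 (Z = -49*(-3)*(-27) = 147*(-27) = -3969)
m*Z = 47*(-3969) = -186543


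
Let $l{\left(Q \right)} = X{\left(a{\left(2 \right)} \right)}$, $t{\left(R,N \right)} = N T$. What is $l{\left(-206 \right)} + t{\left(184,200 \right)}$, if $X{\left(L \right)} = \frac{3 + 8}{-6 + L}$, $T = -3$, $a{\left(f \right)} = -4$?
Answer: $- \frac{6011}{10} \approx -601.1$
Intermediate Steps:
$X{\left(L \right)} = \frac{11}{-6 + L}$
$t{\left(R,N \right)} = - 3 N$ ($t{\left(R,N \right)} = N \left(-3\right) = - 3 N$)
$l{\left(Q \right)} = - \frac{11}{10}$ ($l{\left(Q \right)} = \frac{11}{-6 - 4} = \frac{11}{-10} = 11 \left(- \frac{1}{10}\right) = - \frac{11}{10}$)
$l{\left(-206 \right)} + t{\left(184,200 \right)} = - \frac{11}{10} - 600 = - \frac{6011}{10}$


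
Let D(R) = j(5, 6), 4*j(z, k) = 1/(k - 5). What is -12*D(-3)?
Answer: -3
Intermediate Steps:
j(z, k) = 1/(4*(-5 + k)) (j(z, k) = 1/(4*(k - 5)) = 1/(4*(-5 + k)))
D(R) = ¼ (D(R) = 1/(4*(-5 + 6)) = (¼)/1 = (¼)*1 = ¼)
-12*D(-3) = -12*¼ = -3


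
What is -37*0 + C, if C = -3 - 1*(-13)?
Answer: 10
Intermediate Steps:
C = 10 (C = -3 + 13 = 10)
-37*0 + C = -37*0 + 10 = 0 + 10 = 10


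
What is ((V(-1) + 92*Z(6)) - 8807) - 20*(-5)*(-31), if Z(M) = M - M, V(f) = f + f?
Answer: -11909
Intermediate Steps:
V(f) = 2*f
Z(M) = 0
((V(-1) + 92*Z(6)) - 8807) - 20*(-5)*(-31) = ((2*(-1) + 92*0) - 8807) - 20*(-5)*(-31) = ((-2 + 0) - 8807) + 100*(-31) = (-2 - 8807) - 3100 = -8809 - 3100 = -11909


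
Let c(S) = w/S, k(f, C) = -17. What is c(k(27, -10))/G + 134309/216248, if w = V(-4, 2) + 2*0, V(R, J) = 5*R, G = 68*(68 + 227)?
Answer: 2290319007/3687244648 ≈ 0.62115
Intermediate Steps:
G = 20060 (G = 68*295 = 20060)
w = -20 (w = 5*(-4) + 2*0 = -20 + 0 = -20)
c(S) = -20/S
c(k(27, -10))/G + 134309/216248 = -20/(-17)/20060 + 134309/216248 = -20*(-1/17)*(1/20060) + 134309*(1/216248) = (20/17)*(1/20060) + 134309/216248 = 1/17051 + 134309/216248 = 2290319007/3687244648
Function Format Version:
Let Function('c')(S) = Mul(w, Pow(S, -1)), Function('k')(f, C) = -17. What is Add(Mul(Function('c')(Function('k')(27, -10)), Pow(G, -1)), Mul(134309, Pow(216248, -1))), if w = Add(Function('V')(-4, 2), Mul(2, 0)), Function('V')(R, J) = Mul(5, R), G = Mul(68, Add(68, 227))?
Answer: Rational(2290319007, 3687244648) ≈ 0.62115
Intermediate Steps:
G = 20060 (G = Mul(68, 295) = 20060)
w = -20 (w = Add(Mul(5, -4), Mul(2, 0)) = Add(-20, 0) = -20)
Function('c')(S) = Mul(-20, Pow(S, -1))
Add(Mul(Function('c')(Function('k')(27, -10)), Pow(G, -1)), Mul(134309, Pow(216248, -1))) = Add(Mul(Mul(-20, Pow(-17, -1)), Pow(20060, -1)), Mul(134309, Pow(216248, -1))) = Add(Mul(Mul(-20, Rational(-1, 17)), Rational(1, 20060)), Mul(134309, Rational(1, 216248))) = Add(Mul(Rational(20, 17), Rational(1, 20060)), Rational(134309, 216248)) = Add(Rational(1, 17051), Rational(134309, 216248)) = Rational(2290319007, 3687244648)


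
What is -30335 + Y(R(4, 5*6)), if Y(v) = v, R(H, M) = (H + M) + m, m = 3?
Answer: -30298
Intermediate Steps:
R(H, M) = 3 + H + M (R(H, M) = (H + M) + 3 = 3 + H + M)
-30335 + Y(R(4, 5*6)) = -30335 + (3 + 4 + 5*6) = -30335 + (3 + 4 + 30) = -30335 + 37 = -30298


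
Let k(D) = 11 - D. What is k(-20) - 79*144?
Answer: -11345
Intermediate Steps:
k(-20) - 79*144 = (11 - 1*(-20)) - 79*144 = (11 + 20) - 11376 = 31 - 11376 = -11345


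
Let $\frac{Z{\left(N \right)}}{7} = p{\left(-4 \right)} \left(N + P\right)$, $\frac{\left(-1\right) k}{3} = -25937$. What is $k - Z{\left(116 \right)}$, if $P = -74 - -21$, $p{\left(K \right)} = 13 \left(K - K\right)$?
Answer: $77811$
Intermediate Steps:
$p{\left(K \right)} = 0$ ($p{\left(K \right)} = 13 \cdot 0 = 0$)
$P = -53$ ($P = -74 + 21 = -53$)
$k = 77811$ ($k = \left(-3\right) \left(-25937\right) = 77811$)
$Z{\left(N \right)} = 0$ ($Z{\left(N \right)} = 7 \cdot 0 \left(N - 53\right) = 7 \cdot 0 \left(-53 + N\right) = 7 \cdot 0 = 0$)
$k - Z{\left(116 \right)} = 77811 - 0 = 77811 + 0 = 77811$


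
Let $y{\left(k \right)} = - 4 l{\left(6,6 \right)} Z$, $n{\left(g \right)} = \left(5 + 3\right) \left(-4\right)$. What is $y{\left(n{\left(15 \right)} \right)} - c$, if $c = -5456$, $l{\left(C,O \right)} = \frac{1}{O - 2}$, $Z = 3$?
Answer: $5453$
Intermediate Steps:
$l{\left(C,O \right)} = \frac{1}{-2 + O}$
$n{\left(g \right)} = -32$ ($n{\left(g \right)} = 8 \left(-4\right) = -32$)
$y{\left(k \right)} = -3$ ($y{\left(k \right)} = - \frac{4}{-2 + 6} \cdot 3 = - \frac{4}{4} \cdot 3 = \left(-4\right) \frac{1}{4} \cdot 3 = \left(-1\right) 3 = -3$)
$y{\left(n{\left(15 \right)} \right)} - c = -3 - -5456 = -3 + 5456 = 5453$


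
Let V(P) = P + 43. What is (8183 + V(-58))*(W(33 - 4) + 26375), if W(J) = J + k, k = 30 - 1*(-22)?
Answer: 216092608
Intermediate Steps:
V(P) = 43 + P
k = 52 (k = 30 + 22 = 52)
W(J) = 52 + J (W(J) = J + 52 = 52 + J)
(8183 + V(-58))*(W(33 - 4) + 26375) = (8183 + (43 - 58))*((52 + (33 - 4)) + 26375) = (8183 - 15)*((52 + 29) + 26375) = 8168*(81 + 26375) = 8168*26456 = 216092608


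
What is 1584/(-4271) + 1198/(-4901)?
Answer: -12879842/20932171 ≈ -0.61531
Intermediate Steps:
1584/(-4271) + 1198/(-4901) = 1584*(-1/4271) + 1198*(-1/4901) = -1584/4271 - 1198/4901 = -12879842/20932171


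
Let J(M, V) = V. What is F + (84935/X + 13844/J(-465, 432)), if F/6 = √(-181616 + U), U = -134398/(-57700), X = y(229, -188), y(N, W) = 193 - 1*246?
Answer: -8989547/5724 + 3*I*√6046445778754/2885 ≈ -1570.5 + 2557.0*I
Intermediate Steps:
y(N, W) = -53 (y(N, W) = 193 - 246 = -53)
X = -53
U = 67199/28850 (U = -134398*(-1/57700) = 67199/28850 ≈ 2.3293)
F = 3*I*√6046445778754/2885 (F = 6*√(-181616 + 67199/28850) = 6*√(-5239554401/28850) = 6*(I*√6046445778754/5770) = 3*I*√6046445778754/2885 ≈ 2557.0*I)
F + (84935/X + 13844/J(-465, 432)) = 3*I*√6046445778754/2885 + (84935/(-53) + 13844/432) = 3*I*√6046445778754/2885 + (84935*(-1/53) + 13844*(1/432)) = 3*I*√6046445778754/2885 + (-84935/53 + 3461/108) = 3*I*√6046445778754/2885 - 8989547/5724 = -8989547/5724 + 3*I*√6046445778754/2885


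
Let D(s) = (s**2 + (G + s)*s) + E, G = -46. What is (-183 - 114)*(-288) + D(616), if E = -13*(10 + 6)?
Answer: 815904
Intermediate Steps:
E = -208 (E = -13*16 = -208)
D(s) = -208 + s**2 + s*(-46 + s) (D(s) = (s**2 + (-46 + s)*s) - 208 = (s**2 + s*(-46 + s)) - 208 = -208 + s**2 + s*(-46 + s))
(-183 - 114)*(-288) + D(616) = (-183 - 114)*(-288) + (-208 - 46*616 + 2*616**2) = -297*(-288) + (-208 - 28336 + 2*379456) = 85536 + (-208 - 28336 + 758912) = 85536 + 730368 = 815904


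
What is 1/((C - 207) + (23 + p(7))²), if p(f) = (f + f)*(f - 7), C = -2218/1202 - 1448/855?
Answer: 513855/163642867 ≈ 0.0031401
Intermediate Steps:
C = -1818443/513855 (C = -2218*1/1202 - 1448*1/855 = -1109/601 - 1448/855 = -1818443/513855 ≈ -3.5388)
p(f) = 2*f*(-7 + f) (p(f) = (2*f)*(-7 + f) = 2*f*(-7 + f))
1/((C - 207) + (23 + p(7))²) = 1/((-1818443/513855 - 207) + (23 + 2*7*(-7 + 7))²) = 1/(-108186428/513855 + (23 + 2*7*0)²) = 1/(-108186428/513855 + (23 + 0)²) = 1/(-108186428/513855 + 23²) = 1/(-108186428/513855 + 529) = 1/(163642867/513855) = 513855/163642867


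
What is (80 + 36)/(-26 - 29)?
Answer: -116/55 ≈ -2.1091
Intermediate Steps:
(80 + 36)/(-26 - 29) = 116/(-55) = -1/55*116 = -116/55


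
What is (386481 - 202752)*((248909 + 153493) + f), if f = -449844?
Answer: -8716471218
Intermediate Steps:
(386481 - 202752)*((248909 + 153493) + f) = (386481 - 202752)*((248909 + 153493) - 449844) = 183729*(402402 - 449844) = 183729*(-47442) = -8716471218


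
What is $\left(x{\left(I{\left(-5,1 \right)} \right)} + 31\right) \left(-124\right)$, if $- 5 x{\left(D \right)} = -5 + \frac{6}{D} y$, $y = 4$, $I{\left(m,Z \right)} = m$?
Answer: $- \frac{102176}{25} \approx -4087.0$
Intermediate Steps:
$x{\left(D \right)} = 1 - \frac{24}{5 D}$ ($x{\left(D \right)} = - \frac{-5 + \frac{6}{D} 4}{5} = - \frac{-5 + \frac{24}{D}}{5} = 1 - \frac{24}{5 D}$)
$\left(x{\left(I{\left(-5,1 \right)} \right)} + 31\right) \left(-124\right) = \left(\frac{- \frac{24}{5} - 5}{-5} + 31\right) \left(-124\right) = \left(\left(- \frac{1}{5}\right) \left(- \frac{49}{5}\right) + 31\right) \left(-124\right) = \left(\frac{49}{25} + 31\right) \left(-124\right) = \frac{824}{25} \left(-124\right) = - \frac{102176}{25}$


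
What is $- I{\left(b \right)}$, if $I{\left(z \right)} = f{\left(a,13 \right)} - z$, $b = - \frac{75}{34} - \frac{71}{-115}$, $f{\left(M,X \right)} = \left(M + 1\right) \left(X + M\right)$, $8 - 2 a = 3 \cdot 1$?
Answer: $- \frac{436657}{7820} \approx -55.839$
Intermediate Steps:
$a = \frac{5}{2}$ ($a = 4 - \frac{3 \cdot 1}{2} = 4 - \frac{3}{2} = \frac{5}{2} \approx 2.5$)
$f{\left(M,X \right)} = \left(1 + M\right) \left(M + X\right)$
$b = - \frac{6211}{3910}$ ($b = \left(-75\right) \frac{1}{34} - - \frac{71}{115} = - \frac{75}{34} + \frac{71}{115} = - \frac{6211}{3910} \approx -1.5885$)
$I{\left(z \right)} = \frac{217}{4} - z$ ($I{\left(z \right)} = \left(\frac{5}{2} + 13 + \left(\frac{5}{2}\right)^{2} + \frac{5}{2} \cdot 13\right) - z = \left(\frac{5}{2} + 13 + \frac{25}{4} + \frac{65}{2}\right) - z = \frac{217}{4} - z$)
$- I{\left(b \right)} = - (\frac{217}{4} - - \frac{6211}{3910}) = - (\frac{217}{4} + \frac{6211}{3910}) = \left(-1\right) \frac{436657}{7820} = - \frac{436657}{7820}$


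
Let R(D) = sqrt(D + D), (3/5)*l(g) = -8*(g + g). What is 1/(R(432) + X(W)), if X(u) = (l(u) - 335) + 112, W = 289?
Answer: -71367/565908745 - 108*sqrt(6)/565908745 ≈ -0.00012658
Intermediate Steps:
l(g) = -80*g/3 (l(g) = 5*(-8*(g + g))/3 = 5*(-16*g)/3 = -80*g/3)
R(D) = sqrt(2)*sqrt(D) (R(D) = sqrt(2*D) = sqrt(2)*sqrt(D))
X(u) = -223 - 80*u/3 (X(u) = (-80*u/3 - 335) + 112 = (-335 - 80*u/3) + 112 = -223 - 80*u/3)
1/(R(432) + X(W)) = 1/(sqrt(2)*sqrt(432) + (-223 - 80/3*289)) = 1/(sqrt(2)*(12*sqrt(3)) + (-223 - 23120/3)) = 1/(12*sqrt(6) - 23789/3) = 1/(-23789/3 + 12*sqrt(6))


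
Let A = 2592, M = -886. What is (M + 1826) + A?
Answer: 3532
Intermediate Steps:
(M + 1826) + A = (-886 + 1826) + 2592 = 940 + 2592 = 3532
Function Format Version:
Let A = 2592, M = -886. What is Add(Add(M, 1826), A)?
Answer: 3532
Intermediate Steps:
Add(Add(M, 1826), A) = Add(Add(-886, 1826), 2592) = Add(940, 2592) = 3532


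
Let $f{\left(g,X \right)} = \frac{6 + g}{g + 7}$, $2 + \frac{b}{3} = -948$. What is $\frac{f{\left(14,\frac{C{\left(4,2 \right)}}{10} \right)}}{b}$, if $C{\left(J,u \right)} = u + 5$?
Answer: $- \frac{2}{5985} \approx -0.00033417$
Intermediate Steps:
$C{\left(J,u \right)} = 5 + u$
$b = -2850$ ($b = -6 + 3 \left(-948\right) = -6 - 2844 = -2850$)
$f{\left(g,X \right)} = \frac{6 + g}{7 + g}$
$\frac{f{\left(14,\frac{C{\left(4,2 \right)}}{10} \right)}}{b} = \frac{\frac{1}{7 + 14} \left(6 + 14\right)}{-2850} = \frac{1}{21} \cdot 20 \left(- \frac{1}{2850}\right) = \frac{20}{21} \left(- \frac{1}{2850}\right) = - \frac{2}{5985}$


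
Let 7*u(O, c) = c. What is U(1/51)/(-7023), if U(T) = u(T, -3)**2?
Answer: -3/114709 ≈ -2.6153e-5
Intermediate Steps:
u(O, c) = c/7
U(T) = 9/49 (U(T) = ((1/7)*(-3))**2 = (-3/7)**2 = 9/49)
U(1/51)/(-7023) = (9/49)/(-7023) = (9/49)*(-1/7023) = -3/114709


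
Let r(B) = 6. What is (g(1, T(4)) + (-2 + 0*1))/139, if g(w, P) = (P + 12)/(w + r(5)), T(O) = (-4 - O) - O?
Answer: -2/139 ≈ -0.014388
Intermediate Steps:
T(O) = -4 - 2*O
g(w, P) = (12 + P)/(6 + w) (g(w, P) = (P + 12)/(w + 6) = (12 + P)/(6 + w))
(g(1, T(4)) + (-2 + 0*1))/139 = ((12 + (-4 - 2*4))/(6 + 1) + (-2 + 0*1))/139 = ((12 + (-4 - 8))/7 + (-2 + 0))*(1/139) = ((12 - 12)/7 - 2)*(1/139) = ((⅐)*0 - 2)*(1/139) = (0 - 2)*(1/139) = -2*1/139 = -2/139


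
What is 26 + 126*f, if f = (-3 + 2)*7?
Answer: -856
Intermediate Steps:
f = -7 (f = -1*7 = -7)
26 + 126*f = 26 + 126*(-7) = 26 - 882 = -856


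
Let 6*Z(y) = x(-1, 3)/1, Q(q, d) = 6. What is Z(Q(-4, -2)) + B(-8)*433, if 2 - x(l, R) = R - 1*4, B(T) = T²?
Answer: 55425/2 ≈ 27713.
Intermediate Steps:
x(l, R) = 6 - R (x(l, R) = 2 - (R - 1*4) = 2 - (R - 4) = 2 - (-4 + R) = 2 + (4 - R) = 6 - R)
Z(y) = ½ (Z(y) = ((6 - 1*3)/1)/6 = ((6 - 3)*1)/6 = (3*1)/6 = (⅙)*3 = ½)
Z(Q(-4, -2)) + B(-8)*433 = ½ + (-8)²*433 = ½ + 64*433 = ½ + 27712 = 55425/2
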